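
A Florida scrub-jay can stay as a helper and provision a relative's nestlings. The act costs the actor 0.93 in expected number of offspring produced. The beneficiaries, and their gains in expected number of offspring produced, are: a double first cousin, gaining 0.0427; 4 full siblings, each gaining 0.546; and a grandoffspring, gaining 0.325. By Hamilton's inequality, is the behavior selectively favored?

Hamilton's rule: the trait is favored when the sum of r·B over every recipient exceeds the actor's cost C.
r to a double first cousin = 0.25 (double first cousins share both grandparent pairs — four paths of length 4: r = 4·(1/2)^4 = 1/4).
r to a full sibling = 1/2 (full sibs share both parents — two paths of length 2: r = 2·(1/2)^2 = 1/2).
r to a grandoffspring = 0.25 (two parent–offspring links: r = (1/2)^2 = 1/4).
Summing one r·B term per recipient: 1·0.25·0.0427 + 4·0.5·0.546 + 1·0.25·0.325 = 1.183925.
1.183925 > 0.93: the indirect benefit exceeds the cost.

Yes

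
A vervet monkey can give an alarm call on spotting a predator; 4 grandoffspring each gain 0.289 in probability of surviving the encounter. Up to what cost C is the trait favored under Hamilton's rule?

0.289

r to a grandoffspring = 0.25 (two parent–offspring links: r = (1/2)^2 = 1/4).
Hamilton's rule: n·r·B > C, so the trait is favored while C < n·r·B = 4·0.25·0.289 = 0.289.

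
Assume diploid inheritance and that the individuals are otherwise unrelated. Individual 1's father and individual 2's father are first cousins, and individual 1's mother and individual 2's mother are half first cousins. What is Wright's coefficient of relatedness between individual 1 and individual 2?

Independent pedigree routes through distinct common ancestors add.
Individual 1 and individual 2 are related in two ways: second cousins through their fathers (r = 1/32) and half second cousins through their mothers (r = 1/64).
r = 1/32 + 1/64 = 0.046875.

0.046875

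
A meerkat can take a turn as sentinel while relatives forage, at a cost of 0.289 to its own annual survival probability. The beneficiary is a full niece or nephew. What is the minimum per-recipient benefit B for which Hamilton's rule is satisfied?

r to a full niece or nephew = 0.25 (full aunt/uncle↔niece/nephew: two paths of length 3 through the shared grandparent pair: r = 2·(1/2)^3 = 1/4).
Hamilton's rule with n recipients of equal r: n·r·B > C, so B > C/(n·r) = 0.289/(1·0.25) = 1.156.

1.156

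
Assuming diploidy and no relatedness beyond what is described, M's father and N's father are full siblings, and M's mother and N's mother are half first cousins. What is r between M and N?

0.140625

Wright's path rule: contributions from independent ancestry routes add.
M and N are related in two ways: first cousins through their fathers (r = 1/8) and half second cousins through their mothers (r = 1/64).
r = 1/8 + 1/64 = 0.140625.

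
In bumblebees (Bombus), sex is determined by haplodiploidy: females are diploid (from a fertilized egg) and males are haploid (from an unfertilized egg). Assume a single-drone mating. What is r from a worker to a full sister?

0.75

Haplodiploid full sisters inherit their father's entire haploid genome identically (contributing 1/2) and on average half of their mother's contribution (1/2 · 1/2 = 1/4); r = 1/2 + 1/4 = 3/4.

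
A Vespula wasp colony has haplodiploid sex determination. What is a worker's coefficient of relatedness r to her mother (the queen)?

0.5

One meiotic link between diploid queen and diploid daughter: r = 1/2.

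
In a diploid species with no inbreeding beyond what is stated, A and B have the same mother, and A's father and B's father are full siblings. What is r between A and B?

0.375

Independent pedigree routes through distinct common ancestors add.
A and B are related in two ways: half-sibs through their shared mother (r = 1/4) and first cousins through their fathers (r = 1/8).
r = 1/4 + 1/8 = 0.375.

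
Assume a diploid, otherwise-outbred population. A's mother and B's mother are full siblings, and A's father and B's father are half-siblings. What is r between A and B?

Independent pedigree routes through distinct common ancestors add.
A and B are related in two ways: first cousins through their mothers (r = 1/8) and half first cousins through their fathers (r = 1/16).
r = 1/8 + 1/16 = 0.1875.

0.1875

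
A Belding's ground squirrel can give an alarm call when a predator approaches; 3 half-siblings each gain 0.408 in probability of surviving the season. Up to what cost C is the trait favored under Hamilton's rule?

0.306

r to a half-sibling = 0.25 (half-sibs share one parent — one path of length 2: r = (1/2)^2 = 1/4).
Hamilton's rule: n·r·B > C, so the trait is favored while C < n·r·B = 3·0.25·0.408 = 0.306.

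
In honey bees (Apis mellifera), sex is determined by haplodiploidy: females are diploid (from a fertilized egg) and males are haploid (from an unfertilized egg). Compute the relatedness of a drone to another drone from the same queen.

Haploid brothers each carry a random half of the queen's diploid genome, so on average they share half: r = 1/2.

0.5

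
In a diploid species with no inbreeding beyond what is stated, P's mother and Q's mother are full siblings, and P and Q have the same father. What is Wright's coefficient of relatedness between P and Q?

0.375

Relatedness sums over independent paths through distinct common ancestors.
P and Q are related in two ways: first cousins through their mothers (r = 1/8) and half-sibs through their shared father (r = 1/4).
r = 1/8 + 1/4 = 3/8 = 0.375.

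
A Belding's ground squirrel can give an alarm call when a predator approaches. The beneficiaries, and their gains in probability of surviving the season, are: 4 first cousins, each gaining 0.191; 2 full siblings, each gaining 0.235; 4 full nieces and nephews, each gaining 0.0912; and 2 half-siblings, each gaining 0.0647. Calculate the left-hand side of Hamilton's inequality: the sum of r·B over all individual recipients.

r to a first cousin = 1/8 (first cousins share one grandparent pair — two paths of length 4: r = 2·(1/2)^4 = 1/8).
r to a full sibling = 1/2 (full sibs share both parents — two paths of length 2: r = 2·(1/2)^2 = 1/2).
r to a full niece or nephew = 0.25 (full aunt/uncle↔niece/nephew: two paths of length 3 through the shared grandparent pair: r = 2·(1/2)^3 = 1/4).
r to a half-sibling = 1/4 (half-sibs share one parent — one path of length 2: r = (1/2)^2 = 1/4).
Summing one r·B term per recipient: 4·0.125·0.191 + 2·0.5·0.235 + 4·0.25·0.0912 + 2·0.25·0.0647 = 0.45405.

0.45405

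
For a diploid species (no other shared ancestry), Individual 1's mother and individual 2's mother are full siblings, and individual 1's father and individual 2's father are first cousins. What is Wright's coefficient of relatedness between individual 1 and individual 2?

0.15625

Relatedness sums over independent paths through distinct common ancestors.
Individual 1 and individual 2 are related in two ways: first cousins through their mothers (r = 1/8) and second cousins through their fathers (r = 1/32).
r = 1/8 + 1/32 = 5/32 = 0.15625.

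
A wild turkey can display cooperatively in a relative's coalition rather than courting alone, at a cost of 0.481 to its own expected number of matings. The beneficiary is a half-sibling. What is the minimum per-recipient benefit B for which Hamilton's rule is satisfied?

r to a half-sibling = 1/4 (half-sibs share one parent — one path of length 2: r = (1/2)^2 = 1/4).
Hamilton's rule with n recipients of equal r: n·r·B > C, so B > C/(n·r) = 0.481/(1·0.25) = 1.924.

1.924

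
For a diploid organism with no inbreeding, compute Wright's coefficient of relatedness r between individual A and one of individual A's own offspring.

0.5

Each parent–offspring link contributes a factor of 1/2, and independent paths through distinct common ancestors add.
One parent–offspring link: r = (1/2)^1 = 1/2.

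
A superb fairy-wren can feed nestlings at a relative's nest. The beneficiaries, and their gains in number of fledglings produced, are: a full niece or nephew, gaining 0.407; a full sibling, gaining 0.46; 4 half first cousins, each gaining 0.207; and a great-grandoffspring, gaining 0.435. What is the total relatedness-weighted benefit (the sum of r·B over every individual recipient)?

0.437875

r to a full niece or nephew = 0.25 (full aunt/uncle↔niece/nephew: two paths of length 3 through the shared grandparent pair: r = 2·(1/2)^3 = 1/4).
r to a full sibling = 0.5 (full sibs share both parents — two paths of length 2: r = 2·(1/2)^2 = 1/2).
r to a half first cousin = 1/16 (half first cousins share one grandparent — one path of length 4: r = (1/2)^4 = 1/16).
r to a great-grandoffspring = 1/8 (three parent–offspring links: r = (1/2)^3 = 1/8).
Summing one r·B term per recipient: 1·0.25·0.407 + 1·0.5·0.46 + 4·0.0625·0.207 + 1·0.125·0.435 = 0.437875.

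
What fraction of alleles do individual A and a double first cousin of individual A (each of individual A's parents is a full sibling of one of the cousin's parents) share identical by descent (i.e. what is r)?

0.25

Each parent–offspring link contributes a factor of 1/2, and independent paths through distinct common ancestors add.
Double first cousins share both grandparent pairs — four paths of length 4: r = 4·(1/2)^4 = 1/4.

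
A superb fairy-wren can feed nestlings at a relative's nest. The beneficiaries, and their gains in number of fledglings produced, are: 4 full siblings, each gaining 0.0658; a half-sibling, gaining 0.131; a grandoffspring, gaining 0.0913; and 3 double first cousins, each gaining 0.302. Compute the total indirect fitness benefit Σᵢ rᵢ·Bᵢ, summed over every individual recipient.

0.413675

r to a full sibling = 0.5 (full sibs share both parents — two paths of length 2: r = 2·(1/2)^2 = 1/2).
r to a half-sibling = 0.25 (half-sibs share one parent — one path of length 2: r = (1/2)^2 = 1/4).
r to a grandoffspring = 1/4 (two parent–offspring links: r = (1/2)^2 = 1/4).
r to a double first cousin = 0.25 (double first cousins share both grandparent pairs — four paths of length 4: r = 4·(1/2)^4 = 1/4).
Summing one r·B term per recipient: 4·0.5·0.0658 + 1·0.25·0.131 + 1·0.25·0.0913 + 3·0.25·0.302 = 0.413675.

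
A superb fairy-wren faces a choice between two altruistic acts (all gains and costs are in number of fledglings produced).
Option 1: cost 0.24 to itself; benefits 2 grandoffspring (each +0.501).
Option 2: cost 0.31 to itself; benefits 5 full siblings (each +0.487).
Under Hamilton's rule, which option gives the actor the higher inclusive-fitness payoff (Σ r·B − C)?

Option 2

Option 1: r to a grandoffspring = 0.25.
Option 1: Σ r·B − C = (2·0.25·0.501) − 0.24 = 0.0105.
Option 2: r to a full sibling = 0.5.
Option 2: Σ r·B − C = (5·0.5·0.487) − 0.31 = 0.9075.
Option 2 has the higher net inclusive-fitness payoff.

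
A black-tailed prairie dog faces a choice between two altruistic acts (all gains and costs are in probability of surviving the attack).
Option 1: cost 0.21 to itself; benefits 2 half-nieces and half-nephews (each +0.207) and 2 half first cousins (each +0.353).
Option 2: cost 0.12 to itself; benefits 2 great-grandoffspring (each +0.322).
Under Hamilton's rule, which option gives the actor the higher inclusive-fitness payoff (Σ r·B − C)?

Option 2

Option 1: r to a half-niece or half-nephew = 0.125.
Option 1: r to a half first cousin = 0.0625.
Option 1: Σ r·B − C = (2·0.125·0.207 + 2·0.0625·0.353) − 0.21 = -0.114125.
Option 2: r to a great-grandoffspring = 0.125.
Option 2: Σ r·B − C = (2·0.125·0.322) − 0.12 = -0.0395.
Option 2 has the higher net inclusive-fitness payoff.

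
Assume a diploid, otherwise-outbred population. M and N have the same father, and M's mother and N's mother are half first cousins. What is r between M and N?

0.265625

With two independent routes of shared ancestry, r is the sum of the two contributions.
M and N are related in two ways: half-sibs through their shared father (r = 1/4) and half second cousins through their mothers (r = 1/64).
r = 1/4 + 1/64 = 0.265625.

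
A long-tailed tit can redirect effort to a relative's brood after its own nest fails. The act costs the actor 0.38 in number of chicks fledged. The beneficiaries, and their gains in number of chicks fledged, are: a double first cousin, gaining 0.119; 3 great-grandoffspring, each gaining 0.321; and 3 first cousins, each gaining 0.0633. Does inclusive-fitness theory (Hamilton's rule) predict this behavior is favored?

No

Hamilton's rule: the trait is favored when the sum of r·B over every recipient exceeds the actor's cost C.
r to a double first cousin = 0.25 (double first cousins share both grandparent pairs — four paths of length 4: r = 4·(1/2)^4 = 1/4).
r to a great-grandoffspring = 1/8 (three parent–offspring links: r = (1/2)^3 = 1/8).
r to a first cousin = 0.125 (first cousins share one grandparent pair — two paths of length 4: r = 2·(1/2)^4 = 1/8).
Summing one r·B term per recipient: 1·0.25·0.119 + 3·0.125·0.321 + 3·0.125·0.0633 = 0.1738625.
0.1738625 < 0.38: the indirect benefit is less than the cost.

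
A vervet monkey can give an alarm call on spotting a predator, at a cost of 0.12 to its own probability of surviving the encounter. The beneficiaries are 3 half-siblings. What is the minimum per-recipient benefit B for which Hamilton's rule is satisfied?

0.16

r to a half-sibling = 0.25 (half-sibs share one parent — one path of length 2: r = (1/2)^2 = 1/4).
Hamilton's rule with n recipients of equal r: n·r·B > C, so B > C/(n·r) = 0.12/(3·0.25) = 0.16.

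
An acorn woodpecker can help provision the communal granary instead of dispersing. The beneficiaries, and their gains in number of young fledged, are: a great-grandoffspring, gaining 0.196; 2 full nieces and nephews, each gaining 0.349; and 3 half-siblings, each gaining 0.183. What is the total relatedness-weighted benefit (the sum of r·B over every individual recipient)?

r to a great-grandoffspring = 1/8 (three parent–offspring links: r = (1/2)^3 = 1/8).
r to a full niece or nephew = 0.25 (full aunt/uncle↔niece/nephew: two paths of length 3 through the shared grandparent pair: r = 2·(1/2)^3 = 1/4).
r to a half-sibling = 0.25 (half-sibs share one parent — one path of length 2: r = (1/2)^2 = 1/4).
Summing one r·B term per recipient: 1·0.125·0.196 + 2·0.25·0.349 + 3·0.25·0.183 = 0.33625.

0.33625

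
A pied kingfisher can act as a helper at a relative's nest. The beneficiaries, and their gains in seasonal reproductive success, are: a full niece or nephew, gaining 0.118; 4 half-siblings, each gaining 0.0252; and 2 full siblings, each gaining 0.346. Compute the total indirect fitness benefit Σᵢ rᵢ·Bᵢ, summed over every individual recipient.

r to a full niece or nephew = 0.25 (full aunt/uncle↔niece/nephew: two paths of length 3 through the shared grandparent pair: r = 2·(1/2)^3 = 1/4).
r to a half-sibling = 1/4 (half-sibs share one parent — one path of length 2: r = (1/2)^2 = 1/4).
r to a full sibling = 1/2 (full sibs share both parents — two paths of length 2: r = 2·(1/2)^2 = 1/2).
Summing one r·B term per recipient: 1·0.25·0.118 + 4·0.25·0.0252 + 2·0.5·0.346 = 0.4007.

0.4007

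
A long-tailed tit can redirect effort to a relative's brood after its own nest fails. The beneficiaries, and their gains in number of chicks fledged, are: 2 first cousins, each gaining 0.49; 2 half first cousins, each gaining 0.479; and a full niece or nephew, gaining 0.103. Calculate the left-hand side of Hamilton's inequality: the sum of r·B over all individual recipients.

r to a first cousin = 1/8 (first cousins share one grandparent pair — two paths of length 4: r = 2·(1/2)^4 = 1/8).
r to a half first cousin = 0.0625 (half first cousins share one grandparent — one path of length 4: r = (1/2)^4 = 1/16).
r to a full niece or nephew = 1/4 (full aunt/uncle↔niece/nephew: two paths of length 3 through the shared grandparent pair: r = 2·(1/2)^3 = 1/4).
Summing one r·B term per recipient: 2·0.125·0.49 + 2·0.0625·0.479 + 1·0.25·0.103 = 0.208125.

0.208125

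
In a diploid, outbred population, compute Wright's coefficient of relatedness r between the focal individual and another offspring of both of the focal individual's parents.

Each parent–offspring link contributes a factor of 1/2, and independent paths through distinct common ancestors add.
Full sibs share both parents — two paths of length 2: r = 2·(1/2)^2 = 1/2.

0.5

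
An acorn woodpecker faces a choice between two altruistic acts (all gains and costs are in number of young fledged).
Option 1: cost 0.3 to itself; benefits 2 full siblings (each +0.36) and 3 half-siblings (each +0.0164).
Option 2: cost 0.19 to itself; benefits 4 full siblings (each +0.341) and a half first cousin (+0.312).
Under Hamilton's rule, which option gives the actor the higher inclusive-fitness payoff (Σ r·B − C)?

Option 2

Option 1: r to a full sibling = 0.5.
Option 1: r to a half-sibling = 0.25.
Option 1: Σ r·B − C = (2·0.5·0.36 + 3·0.25·0.0164) − 0.3 = 0.0723.
Option 2: r to a full sibling = 0.5.
Option 2: r to a half first cousin = 0.0625.
Option 2: Σ r·B − C = (4·0.5·0.341 + 1·0.0625·0.312) − 0.19 = 0.5115.
Option 2 has the higher net inclusive-fitness payoff.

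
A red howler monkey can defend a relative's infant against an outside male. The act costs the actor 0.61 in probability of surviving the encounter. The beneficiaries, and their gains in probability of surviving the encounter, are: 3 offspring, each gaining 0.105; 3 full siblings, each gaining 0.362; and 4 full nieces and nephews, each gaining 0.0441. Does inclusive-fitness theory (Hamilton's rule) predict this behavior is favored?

Hamilton's rule: the trait is favored when the sum of r·B over every recipient exceeds the actor's cost C.
r to an offspring = 0.5 (one parent–offspring link: r = (1/2)^1 = 1/2).
r to a full sibling = 0.5 (full sibs share both parents — two paths of length 2: r = 2·(1/2)^2 = 1/2).
r to a full niece or nephew = 0.25 (full aunt/uncle↔niece/nephew: two paths of length 3 through the shared grandparent pair: r = 2·(1/2)^3 = 1/4).
Summing one r·B term per recipient: 3·0.5·0.105 + 3·0.5·0.362 + 4·0.25·0.0441 = 0.7446.
0.7446 > 0.61: the indirect benefit exceeds the cost.

Yes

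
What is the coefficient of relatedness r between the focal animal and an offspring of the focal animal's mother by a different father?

0.25

Each parent–offspring link contributes a factor of 1/2, and independent paths through distinct common ancestors add.
Half-sibs share one parent — one path of length 2: r = (1/2)^2 = 1/4.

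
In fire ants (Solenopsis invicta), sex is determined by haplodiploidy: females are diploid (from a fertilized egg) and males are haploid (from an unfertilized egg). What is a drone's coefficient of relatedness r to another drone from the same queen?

Haploid brothers each carry a random half of the queen's diploid genome, so on average they share half: r = 1/2.

0.5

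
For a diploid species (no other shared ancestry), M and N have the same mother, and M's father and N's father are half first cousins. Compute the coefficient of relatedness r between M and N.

0.265625

Wright's path rule: contributions from independent ancestry routes add.
M and N are related in two ways: half-sibs through their shared mother (r = 1/4) and half second cousins through their fathers (r = 1/64).
r = 1/4 + 1/64 = 17/64 = 0.265625.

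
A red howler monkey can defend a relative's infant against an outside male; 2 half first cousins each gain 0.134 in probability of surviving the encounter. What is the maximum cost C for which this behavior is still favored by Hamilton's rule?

r to a half first cousin = 1/16 (half first cousins share one grandparent — one path of length 4: r = (1/2)^4 = 1/16).
Hamilton's rule: n·r·B > C, so the trait is favored while C < n·r·B = 2·0.0625·0.134 = 0.01675.

0.01675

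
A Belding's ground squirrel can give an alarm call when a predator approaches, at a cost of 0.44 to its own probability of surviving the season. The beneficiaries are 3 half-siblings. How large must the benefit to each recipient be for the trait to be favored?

0.5867

r to a half-sibling = 0.25 (half-sibs share one parent — one path of length 2: r = (1/2)^2 = 1/4).
Hamilton's rule with n recipients of equal r: n·r·B > C, so B > C/(n·r) = 0.44/(3·0.25) = 0.5867.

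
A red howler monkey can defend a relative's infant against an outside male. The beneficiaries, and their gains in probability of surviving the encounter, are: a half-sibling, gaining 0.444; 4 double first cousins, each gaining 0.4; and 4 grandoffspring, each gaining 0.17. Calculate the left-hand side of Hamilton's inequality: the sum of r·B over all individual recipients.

0.681

r to a half-sibling = 0.25 (half-sibs share one parent — one path of length 2: r = (1/2)^2 = 1/4).
r to a double first cousin = 1/4 (double first cousins share both grandparent pairs — four paths of length 4: r = 4·(1/2)^4 = 1/4).
r to a grandoffspring = 1/4 (two parent–offspring links: r = (1/2)^2 = 1/4).
Summing one r·B term per recipient: 1·0.25·0.444 + 4·0.25·0.4 + 4·0.25·0.17 = 0.681.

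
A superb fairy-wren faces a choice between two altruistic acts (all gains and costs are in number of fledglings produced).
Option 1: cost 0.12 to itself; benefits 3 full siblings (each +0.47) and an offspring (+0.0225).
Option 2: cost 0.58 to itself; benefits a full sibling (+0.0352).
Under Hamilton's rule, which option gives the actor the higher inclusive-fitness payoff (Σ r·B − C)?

Option 1: r to a full sibling = 0.5.
Option 1: r to an offspring = 0.5.
Option 1: Σ r·B − C = (3·0.5·0.47 + 1·0.5·0.0225) − 0.12 = 0.59625.
Option 2: r to a full sibling = 0.5.
Option 2: Σ r·B − C = (1·0.5·0.0352) − 0.58 = -0.5624.
Option 1 has the higher net inclusive-fitness payoff.

Option 1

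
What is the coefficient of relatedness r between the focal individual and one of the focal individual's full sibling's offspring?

0.25

Each parent–offspring link contributes a factor of 1/2, and independent paths through distinct common ancestors add.
Full aunt/uncle↔niece/nephew: two paths of length 3 through the shared grandparent pair: r = 2·(1/2)^3 = 1/4.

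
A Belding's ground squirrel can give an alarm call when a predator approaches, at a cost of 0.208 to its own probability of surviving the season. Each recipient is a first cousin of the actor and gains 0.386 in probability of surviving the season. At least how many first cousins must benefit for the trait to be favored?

5

r to a first cousin = 0.125 (first cousins share one grandparent pair — two paths of length 4: r = 2·(1/2)^4 = 1/8).
Hamilton's rule: n·r·B > C  ⇒  n > C/(r·B) = 0.208/(0.125·0.386) = 4.311.
The smallest integer exceeding 4.311 is 5.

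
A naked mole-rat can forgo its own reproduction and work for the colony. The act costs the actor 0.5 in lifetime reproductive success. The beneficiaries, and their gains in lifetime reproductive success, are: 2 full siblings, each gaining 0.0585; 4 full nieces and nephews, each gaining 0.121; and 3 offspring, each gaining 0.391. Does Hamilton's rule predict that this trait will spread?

Yes

Hamilton's rule: the trait is favored when the sum of r·B over every recipient exceeds the actor's cost C.
r to a full sibling = 1/2 (full sibs share both parents — two paths of length 2: r = 2·(1/2)^2 = 1/2).
r to a full niece or nephew = 1/4 (full aunt/uncle↔niece/nephew: two paths of length 3 through the shared grandparent pair: r = 2·(1/2)^3 = 1/4).
r to an offspring = 0.5 (one parent–offspring link: r = (1/2)^1 = 1/2).
Summing one r·B term per recipient: 2·0.5·0.0585 + 4·0.25·0.121 + 3·0.5·0.391 = 0.766.
0.766 > 0.5: the indirect benefit exceeds the cost.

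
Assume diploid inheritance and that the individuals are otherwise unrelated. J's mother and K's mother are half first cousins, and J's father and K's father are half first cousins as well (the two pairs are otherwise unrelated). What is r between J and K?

Wright's path rule: contributions from independent ancestry routes add.
J and K are related in two ways: half second cousins through their mothers (r = 1/64) and half second cousins through their fathers (r = 1/64).
r = 1/64 + 1/64 = 1/32 = 0.03125.

0.03125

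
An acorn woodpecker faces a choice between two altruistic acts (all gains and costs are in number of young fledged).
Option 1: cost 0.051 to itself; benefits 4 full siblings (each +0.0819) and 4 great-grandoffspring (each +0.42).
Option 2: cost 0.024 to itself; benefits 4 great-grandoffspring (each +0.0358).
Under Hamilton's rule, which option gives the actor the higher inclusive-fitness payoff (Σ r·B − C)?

Option 1: r to a full sibling = 0.5.
Option 1: r to a great-grandoffspring = 0.125.
Option 1: Σ r·B − C = (4·0.5·0.0819 + 4·0.125·0.42) − 0.051 = 0.3228.
Option 2: r to a great-grandoffspring = 0.125.
Option 2: Σ r·B − C = (4·0.125·0.0358) − 0.024 = -0.0061.
Option 1 has the higher net inclusive-fitness payoff.

Option 1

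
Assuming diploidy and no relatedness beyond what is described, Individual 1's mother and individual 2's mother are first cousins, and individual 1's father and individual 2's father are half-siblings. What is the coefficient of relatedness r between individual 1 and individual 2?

0.09375

Relatedness sums over independent paths through distinct common ancestors.
Individual 1 and individual 2 are related in two ways: second cousins through their mothers (r = 1/32) and half first cousins through their fathers (r = 1/16).
r = 1/32 + 1/16 = 0.09375.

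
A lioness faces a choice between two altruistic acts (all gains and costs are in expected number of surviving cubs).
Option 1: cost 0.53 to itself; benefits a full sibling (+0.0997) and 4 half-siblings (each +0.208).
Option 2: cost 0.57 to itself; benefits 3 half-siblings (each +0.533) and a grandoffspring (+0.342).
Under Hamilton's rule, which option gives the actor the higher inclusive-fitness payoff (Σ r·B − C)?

Option 1: r to a full sibling = 0.5.
Option 1: r to a half-sibling = 0.25.
Option 1: Σ r·B − C = (1·0.5·0.0997 + 4·0.25·0.208) − 0.53 = -0.27215.
Option 2: r to a half-sibling = 0.25.
Option 2: r to a grandoffspring = 0.25.
Option 2: Σ r·B − C = (3·0.25·0.533 + 1·0.25·0.342) − 0.57 = -0.08475.
Option 2 has the higher net inclusive-fitness payoff.

Option 2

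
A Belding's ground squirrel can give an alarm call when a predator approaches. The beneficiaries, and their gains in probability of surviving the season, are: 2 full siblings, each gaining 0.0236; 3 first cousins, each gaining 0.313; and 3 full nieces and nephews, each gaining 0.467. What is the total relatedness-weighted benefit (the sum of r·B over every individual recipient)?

r to a full sibling = 1/2 (full sibs share both parents — two paths of length 2: r = 2·(1/2)^2 = 1/2).
r to a first cousin = 0.125 (first cousins share one grandparent pair — two paths of length 4: r = 2·(1/2)^4 = 1/8).
r to a full niece or nephew = 0.25 (full aunt/uncle↔niece/nephew: two paths of length 3 through the shared grandparent pair: r = 2·(1/2)^3 = 1/4).
Summing one r·B term per recipient: 2·0.5·0.0236 + 3·0.125·0.313 + 3·0.25·0.467 = 0.491225.

0.491225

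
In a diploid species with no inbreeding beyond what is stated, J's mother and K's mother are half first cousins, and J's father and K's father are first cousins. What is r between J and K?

0.046875

With two independent routes of shared ancestry, r is the sum of the two contributions.
J and K are related in two ways: half second cousins through their mothers (r = 1/64) and second cousins through their fathers (r = 1/32).
r = 1/64 + 1/32 = 3/64 = 0.046875.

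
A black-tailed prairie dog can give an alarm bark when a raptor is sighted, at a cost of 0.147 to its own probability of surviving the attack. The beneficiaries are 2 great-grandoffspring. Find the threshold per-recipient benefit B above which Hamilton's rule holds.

r to a great-grandoffspring = 1/8 (three parent–offspring links: r = (1/2)^3 = 1/8).
Hamilton's rule with n recipients of equal r: n·r·B > C, so B > C/(n·r) = 0.147/(2·0.125) = 0.588.

0.588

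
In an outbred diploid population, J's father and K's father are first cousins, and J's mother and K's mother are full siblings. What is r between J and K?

With two independent routes of shared ancestry, r is the sum of the two contributions.
J and K are related in two ways: second cousins through their fathers (r = 1/32) and first cousins through their mothers (r = 1/8).
r = 1/32 + 1/8 = 5/32 = 0.15625.

0.15625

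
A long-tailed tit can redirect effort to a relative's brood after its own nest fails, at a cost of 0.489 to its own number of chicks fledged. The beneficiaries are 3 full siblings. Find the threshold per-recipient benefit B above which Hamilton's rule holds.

0.326

r to a full sibling = 0.5 (full sibs share both parents — two paths of length 2: r = 2·(1/2)^2 = 1/2).
Hamilton's rule with n recipients of equal r: n·r·B > C, so B > C/(n·r) = 0.489/(3·0.5) = 0.326.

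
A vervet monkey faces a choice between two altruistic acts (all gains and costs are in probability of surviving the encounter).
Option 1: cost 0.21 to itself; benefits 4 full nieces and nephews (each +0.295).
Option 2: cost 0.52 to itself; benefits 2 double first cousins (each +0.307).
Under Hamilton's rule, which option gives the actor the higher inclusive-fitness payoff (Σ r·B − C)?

Option 1

Option 1: r to a full niece or nephew = 0.25.
Option 1: Σ r·B − C = (4·0.25·0.295) − 0.21 = 0.085.
Option 2: r to a double first cousin = 0.25.
Option 2: Σ r·B − C = (2·0.25·0.307) − 0.52 = -0.3665.
Option 1 has the higher net inclusive-fitness payoff.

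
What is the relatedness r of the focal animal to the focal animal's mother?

0.5

Each parent–offspring link contributes a factor of 1/2, and independent paths through distinct common ancestors add.
One parent–offspring link: r = (1/2)^1 = 1/2.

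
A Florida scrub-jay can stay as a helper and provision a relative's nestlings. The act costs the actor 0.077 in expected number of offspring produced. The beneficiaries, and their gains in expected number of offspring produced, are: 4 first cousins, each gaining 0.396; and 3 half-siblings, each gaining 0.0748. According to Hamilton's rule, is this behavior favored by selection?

Hamilton's rule: the trait is favored when the sum of r·B over every recipient exceeds the actor's cost C.
r to a first cousin = 1/8 (first cousins share one grandparent pair — two paths of length 4: r = 2·(1/2)^4 = 1/8).
r to a half-sibling = 0.25 (half-sibs share one parent — one path of length 2: r = (1/2)^2 = 1/4).
Summing one r·B term per recipient: 4·0.125·0.396 + 3·0.25·0.0748 = 0.2541.
0.2541 > 0.077: the indirect benefit exceeds the cost.

Yes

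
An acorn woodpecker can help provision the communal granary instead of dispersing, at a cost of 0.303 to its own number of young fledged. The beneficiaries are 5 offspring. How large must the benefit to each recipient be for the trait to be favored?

r to an offspring = 1/2 (one parent–offspring link: r = (1/2)^1 = 1/2).
Hamilton's rule with n recipients of equal r: n·r·B > C, so B > C/(n·r) = 0.303/(5·0.5) = 0.1212.

0.1212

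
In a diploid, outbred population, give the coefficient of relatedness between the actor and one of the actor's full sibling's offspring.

Each parent–offspring link contributes a factor of 1/2, and independent paths through distinct common ancestors add.
Full aunt/uncle↔niece/nephew: two paths of length 3 through the shared grandparent pair: r = 2·(1/2)^3 = 1/4.

0.25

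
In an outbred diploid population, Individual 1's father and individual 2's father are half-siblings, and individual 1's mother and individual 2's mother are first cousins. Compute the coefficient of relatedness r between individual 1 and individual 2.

0.09375

Independent pedigree routes through distinct common ancestors add.
Individual 1 and individual 2 are related in two ways: half first cousins through their fathers (r = 1/16) and second cousins through their mothers (r = 1/32).
r = 1/16 + 1/32 = 0.09375.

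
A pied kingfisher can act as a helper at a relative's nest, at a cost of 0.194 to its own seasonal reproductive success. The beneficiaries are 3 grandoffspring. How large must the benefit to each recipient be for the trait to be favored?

0.2587

r to a grandoffspring = 1/4 (two parent–offspring links: r = (1/2)^2 = 1/4).
Hamilton's rule with n recipients of equal r: n·r·B > C, so B > C/(n·r) = 0.194/(3·0.25) = 0.2587.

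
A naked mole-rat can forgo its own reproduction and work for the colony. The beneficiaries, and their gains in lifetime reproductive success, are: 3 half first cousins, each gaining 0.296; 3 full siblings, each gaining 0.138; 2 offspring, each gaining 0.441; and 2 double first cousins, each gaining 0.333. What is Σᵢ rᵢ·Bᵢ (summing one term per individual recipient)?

0.87

r to a half first cousin = 1/16 (half first cousins share one grandparent — one path of length 4: r = (1/2)^4 = 1/16).
r to a full sibling = 1/2 (full sibs share both parents — two paths of length 2: r = 2·(1/2)^2 = 1/2).
r to an offspring = 1/2 (one parent–offspring link: r = (1/2)^1 = 1/2).
r to a double first cousin = 1/4 (double first cousins share both grandparent pairs — four paths of length 4: r = 4·(1/2)^4 = 1/4).
Summing one r·B term per recipient: 3·0.0625·0.296 + 3·0.5·0.138 + 2·0.5·0.441 + 2·0.25·0.333 = 0.87.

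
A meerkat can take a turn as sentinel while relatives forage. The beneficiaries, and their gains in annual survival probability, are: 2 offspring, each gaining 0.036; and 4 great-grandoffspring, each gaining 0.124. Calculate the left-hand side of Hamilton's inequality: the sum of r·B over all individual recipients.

r to an offspring = 1/2 (one parent–offspring link: r = (1/2)^1 = 1/2).
r to a great-grandoffspring = 0.125 (three parent–offspring links: r = (1/2)^3 = 1/8).
Summing one r·B term per recipient: 2·0.5·0.036 + 4·0.125·0.124 = 0.098.

0.098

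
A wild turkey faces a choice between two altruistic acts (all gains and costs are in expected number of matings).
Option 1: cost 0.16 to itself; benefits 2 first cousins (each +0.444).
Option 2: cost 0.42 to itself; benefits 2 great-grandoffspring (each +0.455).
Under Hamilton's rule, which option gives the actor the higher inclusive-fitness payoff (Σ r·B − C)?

Option 1

Option 1: r to a first cousin = 0.125.
Option 1: Σ r·B − C = (2·0.125·0.444) − 0.16 = -0.049.
Option 2: r to a great-grandoffspring = 0.125.
Option 2: Σ r·B − C = (2·0.125·0.455) − 0.42 = -0.30625.
Option 1 has the higher net inclusive-fitness payoff.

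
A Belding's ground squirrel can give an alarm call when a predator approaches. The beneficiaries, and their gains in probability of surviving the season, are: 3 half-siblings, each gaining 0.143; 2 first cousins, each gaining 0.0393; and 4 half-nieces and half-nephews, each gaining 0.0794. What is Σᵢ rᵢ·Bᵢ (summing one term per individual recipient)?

r to a half-sibling = 1/4 (half-sibs share one parent — one path of length 2: r = (1/2)^2 = 1/4).
r to a first cousin = 0.125 (first cousins share one grandparent pair — two paths of length 4: r = 2·(1/2)^4 = 1/8).
r to a half-niece or half-nephew = 1/8 (half-aunt/uncle↔niece/nephew: one path of length 3: r = (1/2)^3 = 1/8).
Summing one r·B term per recipient: 3·0.25·0.143 + 2·0.125·0.0393 + 4·0.125·0.0794 = 0.156775.

0.156775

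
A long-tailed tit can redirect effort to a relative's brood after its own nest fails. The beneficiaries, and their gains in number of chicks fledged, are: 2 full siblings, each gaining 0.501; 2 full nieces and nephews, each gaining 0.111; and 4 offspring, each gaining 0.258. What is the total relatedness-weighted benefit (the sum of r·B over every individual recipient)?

1.0725

r to a full sibling = 0.5 (full sibs share both parents — two paths of length 2: r = 2·(1/2)^2 = 1/2).
r to a full niece or nephew = 0.25 (full aunt/uncle↔niece/nephew: two paths of length 3 through the shared grandparent pair: r = 2·(1/2)^3 = 1/4).
r to an offspring = 1/2 (one parent–offspring link: r = (1/2)^1 = 1/2).
Summing one r·B term per recipient: 2·0.5·0.501 + 2·0.25·0.111 + 4·0.5·0.258 = 1.0725.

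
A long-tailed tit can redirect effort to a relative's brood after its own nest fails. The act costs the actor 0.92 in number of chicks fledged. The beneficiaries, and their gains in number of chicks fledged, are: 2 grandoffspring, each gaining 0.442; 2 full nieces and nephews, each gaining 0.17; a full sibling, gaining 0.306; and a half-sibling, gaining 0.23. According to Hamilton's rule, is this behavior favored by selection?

No

Hamilton's rule: the trait is favored when the sum of r·B over every recipient exceeds the actor's cost C.
r to a grandoffspring = 0.25 (two parent–offspring links: r = (1/2)^2 = 1/4).
r to a full niece or nephew = 1/4 (full aunt/uncle↔niece/nephew: two paths of length 3 through the shared grandparent pair: r = 2·(1/2)^3 = 1/4).
r to a full sibling = 1/2 (full sibs share both parents — two paths of length 2: r = 2·(1/2)^2 = 1/2).
r to a half-sibling = 0.25 (half-sibs share one parent — one path of length 2: r = (1/2)^2 = 1/4).
Summing one r·B term per recipient: 2·0.25·0.442 + 2·0.25·0.17 + 1·0.5·0.306 + 1·0.25·0.23 = 0.5165.
0.5165 < 0.92: the indirect benefit is less than the cost.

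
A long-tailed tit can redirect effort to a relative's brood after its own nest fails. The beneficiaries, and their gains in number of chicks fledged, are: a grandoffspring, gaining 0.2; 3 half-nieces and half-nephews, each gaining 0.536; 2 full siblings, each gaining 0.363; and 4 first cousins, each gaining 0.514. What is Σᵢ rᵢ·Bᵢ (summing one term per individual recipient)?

r to a grandoffspring = 0.25 (two parent–offspring links: r = (1/2)^2 = 1/4).
r to a half-niece or half-nephew = 0.125 (half-aunt/uncle↔niece/nephew: one path of length 3: r = (1/2)^3 = 1/8).
r to a full sibling = 1/2 (full sibs share both parents — two paths of length 2: r = 2·(1/2)^2 = 1/2).
r to a first cousin = 0.125 (first cousins share one grandparent pair — two paths of length 4: r = 2·(1/2)^4 = 1/8).
Summing one r·B term per recipient: 1·0.25·0.2 + 3·0.125·0.536 + 2·0.5·0.363 + 4·0.125·0.514 = 0.871.

0.871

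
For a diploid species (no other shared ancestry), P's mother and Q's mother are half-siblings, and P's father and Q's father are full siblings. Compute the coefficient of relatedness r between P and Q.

0.1875

Wright's path rule: contributions from independent ancestry routes add.
P and Q are related in two ways: half first cousins through their mothers (r = 1/16) and first cousins through their fathers (r = 1/8).
r = 1/16 + 1/8 = 3/16 = 0.1875.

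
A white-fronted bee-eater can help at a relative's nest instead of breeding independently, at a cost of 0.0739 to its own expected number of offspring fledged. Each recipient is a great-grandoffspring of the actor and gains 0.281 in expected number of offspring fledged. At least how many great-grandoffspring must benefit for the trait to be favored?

3

r to a great-grandoffspring = 0.125 (three parent–offspring links: r = (1/2)^3 = 1/8).
Hamilton's rule: n·r·B > C  ⇒  n > C/(r·B) = 0.0739/(0.125·0.281) = 2.104.
The smallest integer exceeding 2.104 is 3.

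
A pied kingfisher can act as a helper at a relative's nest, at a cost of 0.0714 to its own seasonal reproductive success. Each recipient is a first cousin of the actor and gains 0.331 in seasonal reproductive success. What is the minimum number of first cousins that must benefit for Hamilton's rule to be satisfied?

r to a first cousin = 0.125 (first cousins share one grandparent pair — two paths of length 4: r = 2·(1/2)^4 = 1/8).
Hamilton's rule: n·r·B > C  ⇒  n > C/(r·B) = 0.0714/(0.125·0.331) = 1.726.
The smallest integer exceeding 1.726 is 2.

2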